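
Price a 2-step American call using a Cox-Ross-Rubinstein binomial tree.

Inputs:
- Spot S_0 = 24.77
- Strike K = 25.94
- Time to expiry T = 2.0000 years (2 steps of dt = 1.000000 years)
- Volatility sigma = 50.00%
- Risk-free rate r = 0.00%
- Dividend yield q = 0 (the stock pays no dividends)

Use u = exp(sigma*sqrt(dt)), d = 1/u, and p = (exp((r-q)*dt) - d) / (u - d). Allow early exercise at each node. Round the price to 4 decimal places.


Answer: Price = V(0,0) = 5.8999

Derivation:
dt = T/N = 1.000000
u = exp(sigma*sqrt(dt)) = 1.648721; d = 1/u = 0.606531
p = (exp((r-q)*dt) - d) / (u - d) = 0.377541
Discount per step: exp(-r*dt) = 1.000000
Stock lattice S(k, i) with i counting down-moves:
  k=0: S(0,0) = 24.7700
  k=1: S(1,0) = 40.8388; S(1,1) = 15.0238
  k=2: S(2,0) = 67.3318; S(2,1) = 24.7700; S(2,2) = 9.1124
Terminal payoffs V(N, i) = max(S_T - K, 0):
  V(2,0) = 41.391841; V(2,1) = 0.000000; V(2,2) = 0.000000
Backward induction: V(k, i) = exp(-r*dt) * [p * V(k+1, i) + (1-p) * V(k+1, i+1)]; then take max(V_cont, immediate exercise) for American.
  V(1,0) = exp(-r*dt) * [p*41.391841 + (1-p)*0.000000] = 15.627103; exercise = 14.898826; V(1,0) = max -> 15.627103
  V(1,1) = exp(-r*dt) * [p*0.000000 + (1-p)*0.000000] = 0.000000; exercise = 0.000000; V(1,1) = max -> 0.000000
  V(0,0) = exp(-r*dt) * [p*15.627103 + (1-p)*0.000000] = 5.899867; exercise = 0.000000; V(0,0) = max -> 5.899867


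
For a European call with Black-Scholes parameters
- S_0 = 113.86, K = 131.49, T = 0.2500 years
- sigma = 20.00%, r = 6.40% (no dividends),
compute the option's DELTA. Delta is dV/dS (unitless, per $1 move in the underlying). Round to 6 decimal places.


Answer: Delta = 0.109421

Derivation:
d1 = -1.2296117958; d2 = -1.3296117958
phi(d1) = 0.1873248287; exp(-qT) = 1.0000000000; exp(-rT) = 0.9841273201
N(d1) = 0.1094212554
Delta = exp(-qT) * N(d1) = 1.0000000000 * 0.1094212554 = 0.109421


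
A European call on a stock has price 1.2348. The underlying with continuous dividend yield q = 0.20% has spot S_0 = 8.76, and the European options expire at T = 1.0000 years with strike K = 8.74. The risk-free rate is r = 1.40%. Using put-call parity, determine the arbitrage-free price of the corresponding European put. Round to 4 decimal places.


Answer: Put price = 1.1108

Derivation:
Put-call parity: C - P = S_0 * exp(-qT) - K * exp(-rT).
S_0 * exp(-qT) = 8.7600 * 0.99800200 = 8.74249751
K * exp(-rT) = 8.7400 * 0.98609754 = 8.61849254
P = C - S*exp(-qT) + K*exp(-rT)
P = 1.2348 - 8.74249751 + 8.61849254 = 1.1108


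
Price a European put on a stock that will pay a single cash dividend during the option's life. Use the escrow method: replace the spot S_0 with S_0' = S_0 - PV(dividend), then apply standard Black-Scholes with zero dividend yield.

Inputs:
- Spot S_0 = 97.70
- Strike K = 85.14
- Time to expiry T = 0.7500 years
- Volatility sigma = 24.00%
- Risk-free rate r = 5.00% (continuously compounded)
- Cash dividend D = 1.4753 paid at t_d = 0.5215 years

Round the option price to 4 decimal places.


Answer: Price = 2.3276

Derivation:
PV(D) = D * exp(-r * t_d) = 1.4753 * 0.97426202 = 1.43732875
S_0' = S_0 - PV(D) = 97.7000 - 1.43732875 = 96.26267125
d1 = (ln(S_0'/K) + (r + sigma^2/2)*T) / (sigma*sqrt(T)) = 0.87508814
d2 = d1 - sigma*sqrt(T) = 0.66724204
exp(-rT) = 0.96319442
N(-d1) = 0.19076298; N(-d2) = 0.25230877
P = K * exp(-rT) * N(-d2) - S_0' * N(-d1) = 85.1400 * 0.96319442 * 0.25230877 - 96.26267125 * 0.19076298 = 2.3276


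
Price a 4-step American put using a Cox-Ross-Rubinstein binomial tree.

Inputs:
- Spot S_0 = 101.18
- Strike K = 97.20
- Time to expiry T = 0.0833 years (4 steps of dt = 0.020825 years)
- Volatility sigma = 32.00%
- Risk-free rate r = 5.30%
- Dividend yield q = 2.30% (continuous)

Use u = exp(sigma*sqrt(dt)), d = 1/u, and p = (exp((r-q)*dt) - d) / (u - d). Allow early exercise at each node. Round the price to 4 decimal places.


Answer: Price = V(0,0) = 2.1087

Derivation:
dt = T/N = 0.020825
u = exp(sigma*sqrt(dt)) = 1.047262; d = 1/u = 0.954871
p = (exp((r-q)*dt) - d) / (u - d) = 0.495222
Discount per step: exp(-r*dt) = 0.998897
Stock lattice S(k, i) with i counting down-moves:
  k=0: S(0,0) = 101.1800
  k=1: S(1,0) = 105.9619; S(1,1) = 96.6139
  k=2: S(2,0) = 110.9699; S(2,1) = 101.1800; S(2,2) = 92.2538
  k=3: S(3,0) = 116.2145; S(3,1) = 105.9619; S(3,2) = 96.6139; S(3,3) = 88.0905
  k=4: S(4,0) = 121.7070; S(4,1) = 110.9699; S(4,2) = 101.1800; S(4,3) = 92.2538; S(4,4) = 84.1151
Terminal payoffs V(N, i) = max(K - S_T, 0):
  V(4,0) = 0.000000; V(4,1) = 0.000000; V(4,2) = 0.000000; V(4,3) = 4.946194; V(4,4) = 13.084910
Backward induction: V(k, i) = exp(-r*dt) * [p * V(k+1, i) + (1-p) * V(k+1, i+1)]; then take max(V_cont, immediate exercise) for American.
  V(3,0) = exp(-r*dt) * [p*0.000000 + (1-p)*0.000000] = 0.000000; exercise = 0.000000; V(3,0) = max -> 0.000000
  V(3,1) = exp(-r*dt) * [p*0.000000 + (1-p)*0.000000] = 0.000000; exercise = 0.000000; V(3,1) = max -> 0.000000
  V(3,2) = exp(-r*dt) * [p*0.000000 + (1-p)*4.946194] = 2.493978; exercise = 0.586129; V(3,2) = max -> 2.493978
  V(3,3) = exp(-r*dt) * [p*4.946194 + (1-p)*13.084910] = 9.044454; exercise = 9.109494; V(3,3) = max -> 9.109494
  V(2,0) = exp(-r*dt) * [p*0.000000 + (1-p)*0.000000] = 0.000000; exercise = 0.000000; V(2,0) = max -> 0.000000
  V(2,1) = exp(-r*dt) * [p*0.000000 + (1-p)*2.493978] = 1.257518; exercise = 0.000000; V(2,1) = max -> 1.257518
  V(2,2) = exp(-r*dt) * [p*2.493978 + (1-p)*9.109494] = 5.826913; exercise = 4.946194; V(2,2) = max -> 5.826913
  V(1,0) = exp(-r*dt) * [p*0.000000 + (1-p)*1.257518] = 0.634068; exercise = 0.000000; V(1,0) = max -> 0.634068
  V(1,1) = exp(-r*dt) * [p*1.257518 + (1-p)*5.826913] = 3.560119; exercise = 0.586129; V(1,1) = max -> 3.560119
  V(0,0) = exp(-r*dt) * [p*0.634068 + (1-p)*3.560119] = 2.108746; exercise = 0.000000; V(0,0) = max -> 2.108746


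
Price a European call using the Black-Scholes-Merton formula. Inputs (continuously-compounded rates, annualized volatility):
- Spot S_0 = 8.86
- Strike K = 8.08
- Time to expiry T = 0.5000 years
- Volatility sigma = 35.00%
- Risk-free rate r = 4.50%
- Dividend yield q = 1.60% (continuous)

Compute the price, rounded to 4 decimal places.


Answer: Price = 1.3411

Derivation:
d1 = (ln(S/K) + (r - q + 0.5*sigma^2) * T) / (sigma * sqrt(T)) = 0.55469453
d2 = d1 - sigma * sqrt(T) = 0.30720716
exp(-rT) = 0.97775124; exp(-qT) = 0.99203191
C = S_0 * exp(-qT) * N(d1) - K * exp(-rT) * N(d2)
N(d1) = 0.71044819; N(d2) = 0.62065715
C = 8.8600 * 0.99203191 * 0.71044819 - 8.0800 * 0.97775124 * 0.62065715 = 1.3411


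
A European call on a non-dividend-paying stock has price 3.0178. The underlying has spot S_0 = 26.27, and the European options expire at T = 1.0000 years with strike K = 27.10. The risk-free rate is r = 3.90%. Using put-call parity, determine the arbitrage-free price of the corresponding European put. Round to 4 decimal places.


Answer: Put price = 2.8112

Derivation:
Put-call parity: C - P = S_0 * exp(-qT) - K * exp(-rT).
S_0 * exp(-qT) = 26.2700 * 1.00000000 = 26.27000000
K * exp(-rT) = 27.1000 * 0.96175071 = 26.06344422
P = C - S*exp(-qT) + K*exp(-rT)
P = 3.0178 - 26.27000000 + 26.06344422 = 2.8112


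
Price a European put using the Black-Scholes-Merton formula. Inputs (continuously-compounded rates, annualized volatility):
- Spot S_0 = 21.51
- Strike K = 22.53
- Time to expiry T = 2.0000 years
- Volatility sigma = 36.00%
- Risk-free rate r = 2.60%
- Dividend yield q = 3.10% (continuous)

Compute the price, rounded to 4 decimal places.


Answer: Price = 4.7907

Derivation:
d1 = (ln(S/K) + (r - q + 0.5*sigma^2) * T) / (sigma * sqrt(T)) = 0.14391624
d2 = d1 - sigma * sqrt(T) = -0.36520064
exp(-rT) = 0.94932887; exp(-qT) = 0.93988289
P = K * exp(-rT) * N(-d2) - S_0 * exp(-qT) * N(-d1)
N(-d1) = 0.44278330; N(-d2) = 0.64251918
P = 22.5300 * 0.94932887 * 0.64251918 - 21.5100 * 0.93988289 * 0.44278330 = 4.7907


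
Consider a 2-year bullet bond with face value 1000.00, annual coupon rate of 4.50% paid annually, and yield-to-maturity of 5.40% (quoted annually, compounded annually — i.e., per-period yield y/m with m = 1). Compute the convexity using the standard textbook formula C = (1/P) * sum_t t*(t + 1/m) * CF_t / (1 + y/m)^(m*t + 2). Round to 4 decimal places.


Coupon per period c = face * coupon_rate / m = 45.000000
Periods per year m = 1; per-period yield y/m = 0.054000
Number of cashflows N = 2
Cashflows (t years, CF_t, discount factor 1/(1+y/m)^(m*t), PV):
  t = 1.0000: CF_t = 45.000000, DF = 0.948767, PV = 42.694497
  t = 2.0000: CF_t = 1045.000000, DF = 0.900158, PV = 940.665181
Price P = sum_t PV_t = 983.359678
Convexity numerator sum_t t*(t + 1/m) * CF_t / (1+y/m)^(m*t + 2):
  t = 1.0000: term = 76.863592
  t = 2.0000: term = 5080.484109
Convexity = (1/P) * sum = 5157.347701 / 983.359678 = 5.244620

Answer: Convexity = 5.2446


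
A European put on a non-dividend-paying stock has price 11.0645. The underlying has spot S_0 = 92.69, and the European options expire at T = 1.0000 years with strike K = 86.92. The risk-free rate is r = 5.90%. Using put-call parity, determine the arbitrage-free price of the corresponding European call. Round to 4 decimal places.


Answer: Call price = 21.8144

Derivation:
Put-call parity: C - P = S_0 * exp(-qT) - K * exp(-rT).
S_0 * exp(-qT) = 92.6900 * 1.00000000 = 92.69000000
K * exp(-rT) = 86.9200 * 0.94270677 = 81.94007238
C = P + S*exp(-qT) - K*exp(-rT)
C = 11.0645 + 92.69000000 - 81.94007238 = 21.8144


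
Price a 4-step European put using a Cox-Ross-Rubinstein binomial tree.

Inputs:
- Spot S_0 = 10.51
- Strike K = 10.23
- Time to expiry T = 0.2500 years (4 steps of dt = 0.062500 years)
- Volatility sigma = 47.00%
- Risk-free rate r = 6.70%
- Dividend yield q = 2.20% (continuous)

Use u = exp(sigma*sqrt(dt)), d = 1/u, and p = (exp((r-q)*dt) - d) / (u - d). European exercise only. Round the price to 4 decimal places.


dt = T/N = 0.062500
u = exp(sigma*sqrt(dt)) = 1.124682; d = 1/u = 0.889141
p = (exp((r-q)*dt) - d) / (u - d) = 0.482616
Discount per step: exp(-r*dt) = 0.995821
Stock lattice S(k, i) with i counting down-moves:
  k=0: S(0,0) = 10.5100
  k=1: S(1,0) = 11.8204; S(1,1) = 9.3449
  k=2: S(2,0) = 13.2942; S(2,1) = 10.5100; S(2,2) = 8.3089
  k=3: S(3,0) = 14.9517; S(3,1) = 11.8204; S(3,2) = 9.3449; S(3,3) = 7.3878
  k=4: S(4,0) = 16.8159; S(4,1) = 13.2942; S(4,2) = 10.5100; S(4,3) = 8.3089; S(4,4) = 6.5688
Terminal payoffs V(N, i) = max(K - S_T, 0):
  V(4,0) = 0.000000; V(4,1) = 0.000000; V(4,2) = 0.000000; V(4,3) = 1.921100; V(4,4) = 3.661226
Backward induction: V(k, i) = exp(-r*dt) * [p * V(k+1, i) + (1-p) * V(k+1, i+1)].
  V(3,0) = exp(-r*dt) * [p*0.000000 + (1-p)*0.000000] = 0.000000
  V(3,1) = exp(-r*dt) * [p*0.000000 + (1-p)*0.000000] = 0.000000
  V(3,2) = exp(-r*dt) * [p*0.000000 + (1-p)*1.921100] = 0.989793
  V(3,3) = exp(-r*dt) * [p*1.921100 + (1-p)*3.661226] = 2.809623
  V(2,0) = exp(-r*dt) * [p*0.000000 + (1-p)*0.000000] = 0.000000
  V(2,1) = exp(-r*dt) * [p*0.000000 + (1-p)*0.989793] = 0.509963
  V(2,2) = exp(-r*dt) * [p*0.989793 + (1-p)*2.809623] = 1.923273
  V(1,0) = exp(-r*dt) * [p*0.000000 + (1-p)*0.509963] = 0.262744
  V(1,1) = exp(-r*dt) * [p*0.509963 + (1-p)*1.923273] = 1.236000
  V(0,0) = exp(-r*dt) * [p*0.262744 + (1-p)*1.236000] = 0.763089

Answer: Price = V(0,0) = 0.7631


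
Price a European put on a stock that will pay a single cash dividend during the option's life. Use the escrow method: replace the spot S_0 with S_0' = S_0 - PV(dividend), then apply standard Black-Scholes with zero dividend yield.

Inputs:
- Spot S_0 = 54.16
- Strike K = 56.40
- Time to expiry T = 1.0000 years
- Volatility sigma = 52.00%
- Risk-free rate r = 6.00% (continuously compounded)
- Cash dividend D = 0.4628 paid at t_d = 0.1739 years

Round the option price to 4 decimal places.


Answer: Price = 10.6652

Derivation:
PV(D) = D * exp(-r * t_d) = 0.4628 * 0.98962025 = 0.45799625
S_0' = S_0 - PV(D) = 54.1600 - 0.45799625 = 53.70200375
d1 = (ln(S_0'/K) + (r + sigma^2/2)*T) / (sigma*sqrt(T)) = 0.28111761
d2 = d1 - sigma*sqrt(T) = -0.23888239
exp(-rT) = 0.94176453
N(-d1) = 0.38931010; N(-d2) = 0.59440161
P = K * exp(-rT) * N(-d2) - S_0' * N(-d1) = 56.4000 * 0.94176453 * 0.59440161 - 53.70200375 * 0.38931010 = 10.6652


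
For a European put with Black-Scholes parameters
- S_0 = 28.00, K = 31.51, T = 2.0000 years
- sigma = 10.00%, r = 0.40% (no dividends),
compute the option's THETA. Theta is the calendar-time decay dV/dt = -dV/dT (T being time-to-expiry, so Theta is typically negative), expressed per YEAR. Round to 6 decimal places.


d1 = -0.7078170388; d2 = -0.8492383950
phi(d1) = 0.3105404807; exp(-qT) = 1.0000000000; exp(-rT) = 0.9920319148
Theta = -S*exp(-qT)*phi(d1)*sigma/(2*sqrt(T)) + r*K*exp(-rT)*N(-d2) - q*S*exp(-qT)*N(-d1)
N(-d1) = 0.7604705581; N(-d2) = 0.8021256737; sqrt(T) = 1.4142135624
Term 1 = -28.0000 * 1.0000000000 * 0.3105404807 * 0.1000 / (2 * 1.4142135624) = -0.3074193916
Term 2 = 0.0040 * 31.5100 * 0.9920319148 * 0.8021256737 = 0.1002943471
Term 3 = 0 (no dividend yield, q = 0)
Theta = -0.3074193916 + (0.1002943471) + (0.0000000000) = -0.207125

Answer: Theta = -0.207125


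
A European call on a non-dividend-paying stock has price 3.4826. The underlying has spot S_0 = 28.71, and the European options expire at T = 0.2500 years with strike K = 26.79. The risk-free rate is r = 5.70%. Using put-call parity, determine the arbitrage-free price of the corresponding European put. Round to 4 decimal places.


Put-call parity: C - P = S_0 * exp(-qT) - K * exp(-rT).
S_0 * exp(-qT) = 28.7100 * 1.00000000 = 28.71000000
K * exp(-rT) = 26.7900 * 0.98585105 = 26.41094965
P = C - S*exp(-qT) + K*exp(-rT)
P = 3.4826 - 28.71000000 + 26.41094965 = 1.1835

Answer: Put price = 1.1835


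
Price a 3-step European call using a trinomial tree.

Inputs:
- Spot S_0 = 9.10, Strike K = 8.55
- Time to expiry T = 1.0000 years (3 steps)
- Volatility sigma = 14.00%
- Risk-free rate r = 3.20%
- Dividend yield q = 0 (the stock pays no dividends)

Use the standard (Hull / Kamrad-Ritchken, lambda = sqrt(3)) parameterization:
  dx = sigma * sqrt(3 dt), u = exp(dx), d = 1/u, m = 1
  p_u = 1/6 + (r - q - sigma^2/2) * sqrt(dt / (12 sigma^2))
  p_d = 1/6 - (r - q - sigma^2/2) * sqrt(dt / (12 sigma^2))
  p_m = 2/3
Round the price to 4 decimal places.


dt = T/N = 0.333333; dx = sigma*sqrt(3*dt) = 0.140000
u = exp(dx) = 1.150274; d = 1/u = 0.869358
p_u = 0.193095, p_m = 0.666667, p_d = 0.140238
Discount per step: exp(-r*dt) = 0.989390
Stock lattice S(k, j) with j the centered position index:
  k=0: S(0,+0) = 9.1000
  k=1: S(1,-1) = 7.9112; S(1,+0) = 9.1000; S(1,+1) = 10.4675
  k=2: S(2,-2) = 6.8776; S(2,-1) = 7.9112; S(2,+0) = 9.1000; S(2,+1) = 10.4675; S(2,+2) = 12.0405
  k=3: S(3,-3) = 5.9791; S(3,-2) = 6.8776; S(3,-1) = 7.9112; S(3,+0) = 9.1000; S(3,+1) = 10.4675; S(3,+2) = 12.0405; S(3,+3) = 13.8499
Terminal payoffs V(N, j) = max(S_T - K, 0):
  V(3,-3) = 0.000000; V(3,-2) = 0.000000; V(3,-1) = 0.000000; V(3,+0) = 0.550000; V(3,+1) = 1.917492; V(3,+2) = 3.490481; V(3,+3) = 5.299850
Backward induction: V(k, j) = exp(-r*dt) * [p_u * V(k+1, j+1) + p_m * V(k+1, j) + p_d * V(k+1, j-1)]
  V(2,-2) = exp(-r*dt) * [p_u*0.000000 + p_m*0.000000 + p_d*0.000000] = 0.000000
  V(2,-1) = exp(-r*dt) * [p_u*0.550000 + p_m*0.000000 + p_d*0.000000] = 0.105076
  V(2,+0) = exp(-r*dt) * [p_u*1.917492 + p_m*0.550000 + p_d*0.000000] = 0.729106
  V(2,+1) = exp(-r*dt) * [p_u*3.490481 + p_m*1.917492 + p_d*0.550000] = 2.007922
  V(2,+2) = exp(-r*dt) * [p_u*5.299850 + p_m*3.490481 + p_d*1.917492] = 3.580868
  V(1,-1) = exp(-r*dt) * [p_u*0.729106 + p_m*0.105076 + p_d*0.000000] = 0.208600
  V(1,+0) = exp(-r*dt) * [p_u*2.007922 + p_m*0.729106 + p_d*0.105076] = 0.879099
  V(1,+1) = exp(-r*dt) * [p_u*3.580868 + p_m*2.007922 + p_d*0.729106] = 2.109688
  V(0,+0) = exp(-r*dt) * [p_u*2.109688 + p_m*0.879099 + p_d*0.208600] = 1.011840

Answer: Price = V(0,0) = 1.0118


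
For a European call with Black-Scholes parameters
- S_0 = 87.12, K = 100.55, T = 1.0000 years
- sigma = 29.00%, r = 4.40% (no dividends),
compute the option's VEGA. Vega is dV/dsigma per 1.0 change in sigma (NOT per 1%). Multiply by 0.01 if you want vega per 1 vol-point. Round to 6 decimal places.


d1 = -0.1976504745; d2 = -0.4876504745
phi(d1) = 0.3912254103; exp(-qT) = 1.0000000000; exp(-rT) = 0.9569539575
Vega = S * exp(-qT) * phi(d1) * sqrt(T) = 87.1200 * 1.0000000000 * 0.3912254103 * 1.0000000000 = 34.083558

Answer: Vega = 34.083558


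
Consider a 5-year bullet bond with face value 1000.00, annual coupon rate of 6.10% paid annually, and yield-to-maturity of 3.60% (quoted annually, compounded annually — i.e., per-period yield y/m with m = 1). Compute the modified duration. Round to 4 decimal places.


Coupon per period c = face * coupon_rate / m = 61.000000
Periods per year m = 1; per-period yield y/m = 0.036000
Number of cashflows N = 5
Cashflows (t years, CF_t, discount factor 1/(1+y/m)^(m*t), PV):
  t = 1.0000: CF_t = 61.000000, DF = 0.965251, PV = 58.880309
  t = 2.0000: CF_t = 61.000000, DF = 0.931709, PV = 56.834275
  t = 3.0000: CF_t = 61.000000, DF = 0.899333, PV = 54.859339
  t = 4.0000: CF_t = 61.000000, DF = 0.868082, PV = 52.953030
  t = 5.0000: CF_t = 1061.000000, DF = 0.837917, PV = 889.030390
Price P = sum_t PV_t = 1112.557342
First compute Macaulay numerator sum_t t * PV_t:
  t * PV_t at t = 1.0000: 58.880309
  t * PV_t at t = 2.0000: 113.668550
  t * PV_t at t = 3.0000: 164.578016
  t * PV_t at t = 4.0000: 211.812119
  t * PV_t at t = 5.0000: 4445.151950
Macaulay duration D = 4994.090944 / 1112.557342 = 4.488839
Modified duration = D / (1 + y/m) = 4.488839 / (1 + 0.036000) = 4.332856

Answer: Modified duration = 4.3329


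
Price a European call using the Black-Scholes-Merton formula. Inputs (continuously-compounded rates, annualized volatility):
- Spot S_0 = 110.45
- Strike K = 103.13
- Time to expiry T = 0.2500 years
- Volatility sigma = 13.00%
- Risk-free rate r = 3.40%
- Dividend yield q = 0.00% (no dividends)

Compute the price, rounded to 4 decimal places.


Answer: Price = 8.5918

Derivation:
d1 = (ln(S/K) + (r - q + 0.5*sigma^2) * T) / (sigma * sqrt(T)) = 1.21823233
d2 = d1 - sigma * sqrt(T) = 1.15323233
exp(-rT) = 0.99153602; exp(-qT) = 1.00000000
C = S_0 * exp(-qT) * N(d1) - K * exp(-rT) * N(d2)
N(d1) = 0.88843215; N(d2) = 0.87559248
C = 110.4500 * 1.00000000 * 0.88843215 - 103.1300 * 0.99153602 * 0.87559248 = 8.5918


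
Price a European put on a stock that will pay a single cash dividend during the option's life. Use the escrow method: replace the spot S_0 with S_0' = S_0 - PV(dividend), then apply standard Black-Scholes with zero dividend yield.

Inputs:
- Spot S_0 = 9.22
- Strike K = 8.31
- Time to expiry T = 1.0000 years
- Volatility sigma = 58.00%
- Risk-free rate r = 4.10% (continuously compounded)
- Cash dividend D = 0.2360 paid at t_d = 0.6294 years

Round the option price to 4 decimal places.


Answer: Price = 1.4686

Derivation:
PV(D) = D * exp(-r * t_d) = 0.2360 * 0.97452471 = 0.22998783
S_0' = S_0 - PV(D) = 9.2200 - 0.22998783 = 8.99001217
d1 = (ln(S_0'/K) + (r + sigma^2/2)*T) / (sigma*sqrt(T)) = 0.49630102
d2 = d1 - sigma*sqrt(T) = -0.08369898
exp(-rT) = 0.95982913
N(-d1) = 0.30984102; N(-d2) = 0.53335211
P = K * exp(-rT) * N(-d2) - S_0' * N(-d1) = 8.3100 * 0.95982913 * 0.53335211 - 8.99001217 * 0.30984102 = 1.4686


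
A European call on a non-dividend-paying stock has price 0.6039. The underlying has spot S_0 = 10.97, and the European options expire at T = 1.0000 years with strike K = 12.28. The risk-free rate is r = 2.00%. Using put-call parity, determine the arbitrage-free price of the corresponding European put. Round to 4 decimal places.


Put-call parity: C - P = S_0 * exp(-qT) - K * exp(-rT).
S_0 * exp(-qT) = 10.9700 * 1.00000000 = 10.97000000
K * exp(-rT) = 12.2800 * 0.98019867 = 12.03683971
P = C - S*exp(-qT) + K*exp(-rT)
P = 0.6039 - 10.97000000 + 12.03683971 = 1.6707

Answer: Put price = 1.6707


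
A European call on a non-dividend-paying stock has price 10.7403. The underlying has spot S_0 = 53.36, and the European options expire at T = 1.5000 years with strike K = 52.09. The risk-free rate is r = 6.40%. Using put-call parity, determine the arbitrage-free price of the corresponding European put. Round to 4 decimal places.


Answer: Put price = 4.7022

Derivation:
Put-call parity: C - P = S_0 * exp(-qT) - K * exp(-rT).
S_0 * exp(-qT) = 53.3600 * 1.00000000 = 53.36000000
K * exp(-rT) = 52.0900 * 0.90846402 = 47.32189060
P = C - S*exp(-qT) + K*exp(-rT)
P = 10.7403 - 53.36000000 + 47.32189060 = 4.7022


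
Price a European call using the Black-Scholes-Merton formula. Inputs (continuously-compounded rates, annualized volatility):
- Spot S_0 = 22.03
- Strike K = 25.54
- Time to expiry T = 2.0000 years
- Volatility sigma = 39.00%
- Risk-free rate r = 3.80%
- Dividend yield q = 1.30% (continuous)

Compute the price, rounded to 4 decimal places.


Answer: Price = 3.8752

Derivation:
d1 = (ln(S/K) + (r - q + 0.5*sigma^2) * T) / (sigma * sqrt(T)) = 0.09837725
d2 = d1 - sigma * sqrt(T) = -0.45316604
exp(-rT) = 0.92681621; exp(-qT) = 0.97433509
C = S_0 * exp(-qT) * N(d1) - K * exp(-rT) * N(d2)
N(d1) = 0.53918363; N(d2) = 0.32521459
C = 22.0300 * 0.97433509 * 0.53918363 - 25.5400 * 0.92681621 * 0.32521459 = 3.8752


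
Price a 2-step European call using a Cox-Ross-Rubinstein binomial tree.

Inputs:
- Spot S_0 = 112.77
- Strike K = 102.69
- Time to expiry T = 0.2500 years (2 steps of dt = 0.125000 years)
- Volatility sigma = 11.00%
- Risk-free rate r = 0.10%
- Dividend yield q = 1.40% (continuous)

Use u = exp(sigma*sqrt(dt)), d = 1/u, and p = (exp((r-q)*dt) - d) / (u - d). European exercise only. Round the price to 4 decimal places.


Answer: Price = V(0,0) = 9.7117

Derivation:
dt = T/N = 0.125000
u = exp(sigma*sqrt(dt)) = 1.039657; d = 1/u = 0.961856
p = (exp((r-q)*dt) - d) / (u - d) = 0.469409
Discount per step: exp(-r*dt) = 0.999875
Stock lattice S(k, i) with i counting down-moves:
  k=0: S(0,0) = 112.7700
  k=1: S(1,0) = 117.2421; S(1,1) = 108.4685
  k=2: S(2,0) = 121.8916; S(2,1) = 112.7700; S(2,2) = 104.3310
Terminal payoffs V(N, i) = max(S_T - K, 0):
  V(2,0) = 19.201596; V(2,1) = 10.080000; V(2,2) = 1.641007
Backward induction: V(k, i) = exp(-r*dt) * [p * V(k+1, i) + (1-p) * V(k+1, i+1)].
  V(1,0) = exp(-r*dt) * [p*19.201596 + (1-p)*10.080000] = 14.359964
  V(1,1) = exp(-r*dt) * [p*10.080000 + (1-p)*1.641007] = 5.601645
  V(0,0) = exp(-r*dt) * [p*14.359964 + (1-p)*5.601645] = 9.711664


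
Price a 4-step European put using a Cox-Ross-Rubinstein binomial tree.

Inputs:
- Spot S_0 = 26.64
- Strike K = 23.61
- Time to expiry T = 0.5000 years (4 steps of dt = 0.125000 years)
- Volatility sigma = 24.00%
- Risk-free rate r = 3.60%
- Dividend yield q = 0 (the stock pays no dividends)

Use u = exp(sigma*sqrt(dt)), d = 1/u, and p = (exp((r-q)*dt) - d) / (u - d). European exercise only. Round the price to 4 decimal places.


Answer: Price = V(0,0) = 0.5438

Derivation:
dt = T/N = 0.125000
u = exp(sigma*sqrt(dt)) = 1.088557; d = 1/u = 0.918647
p = (exp((r-q)*dt) - d) / (u - d) = 0.505344
Discount per step: exp(-r*dt) = 0.995510
Stock lattice S(k, i) with i counting down-moves:
  k=0: S(0,0) = 26.6400
  k=1: S(1,0) = 28.9992; S(1,1) = 24.4728
  k=2: S(2,0) = 31.5672; S(2,1) = 26.6400; S(2,2) = 22.4818
  k=3: S(3,0) = 34.3627; S(3,1) = 28.9992; S(3,2) = 24.4728; S(3,3) = 20.6529
  k=4: S(4,0) = 37.4058; S(4,1) = 31.5672; S(4,2) = 26.6400; S(4,3) = 22.4818; S(4,4) = 18.9727
Terminal payoffs V(N, i) = max(K - S_T, 0):
  V(4,0) = 0.000000; V(4,1) = 0.000000; V(4,2) = 0.000000; V(4,3) = 1.128152; V(4,4) = 4.637272
Backward induction: V(k, i) = exp(-r*dt) * [p * V(k+1, i) + (1-p) * V(k+1, i+1)].
  V(3,0) = exp(-r*dt) * [p*0.000000 + (1-p)*0.000000] = 0.000000
  V(3,1) = exp(-r*dt) * [p*0.000000 + (1-p)*0.000000] = 0.000000
  V(3,2) = exp(-r*dt) * [p*0.000000 + (1-p)*1.128152] = 0.555542
  V(3,3) = exp(-r*dt) * [p*1.128152 + (1-p)*4.637272] = 2.851101
  V(2,0) = exp(-r*dt) * [p*0.000000 + (1-p)*0.000000] = 0.000000
  V(2,1) = exp(-r*dt) * [p*0.000000 + (1-p)*0.555542] = 0.273568
  V(2,2) = exp(-r*dt) * [p*0.555542 + (1-p)*2.851101] = 1.683461
  V(1,0) = exp(-r*dt) * [p*0.000000 + (1-p)*0.273568] = 0.134715
  V(1,1) = exp(-r*dt) * [p*0.273568 + (1-p)*1.683461] = 0.966621
  V(0,0) = exp(-r*dt) * [p*0.134715 + (1-p)*0.966621] = 0.543770


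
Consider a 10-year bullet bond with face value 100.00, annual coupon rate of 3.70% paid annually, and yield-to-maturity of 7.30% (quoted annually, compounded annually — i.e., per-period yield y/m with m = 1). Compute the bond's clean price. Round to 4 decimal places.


Answer: Price = 75.0621

Derivation:
Coupon per period c = face * coupon_rate / m = 3.700000
Periods per year m = 1; per-period yield y/m = 0.073000
Number of cashflows N = 10
Cashflows (t years, CF_t, discount factor 1/(1+y/m)^(m*t), PV):
  t = 1.0000: CF_t = 3.700000, DF = 0.931966, PV = 3.448276
  t = 2.0000: CF_t = 3.700000, DF = 0.868561, PV = 3.213677
  t = 3.0000: CF_t = 3.700000, DF = 0.809470, PV = 2.995040
  t = 4.0000: CF_t = 3.700000, DF = 0.754399, PV = 2.791276
  t = 5.0000: CF_t = 3.700000, DF = 0.703075, PV = 2.601376
  t = 6.0000: CF_t = 3.700000, DF = 0.655242, PV = 2.424395
  t = 7.0000: CF_t = 3.700000, DF = 0.610663, PV = 2.259455
  t = 8.0000: CF_t = 3.700000, DF = 0.569118, PV = 2.105736
  t = 9.0000: CF_t = 3.700000, DF = 0.530399, PV = 1.962475
  t = 10.0000: CF_t = 103.700000, DF = 0.494314, PV = 51.260346
Price P = sum_t PV_t = 75.062053


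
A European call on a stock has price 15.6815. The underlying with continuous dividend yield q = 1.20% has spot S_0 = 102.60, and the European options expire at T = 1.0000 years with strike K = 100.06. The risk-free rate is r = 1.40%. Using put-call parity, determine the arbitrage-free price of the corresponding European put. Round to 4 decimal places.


Answer: Put price = 12.9743

Derivation:
Put-call parity: C - P = S_0 * exp(-qT) - K * exp(-rT).
S_0 * exp(-qT) = 102.6000 * 0.98807171 = 101.37615774
K * exp(-rT) = 100.0600 * 0.98609754 = 98.66892028
P = C - S*exp(-qT) + K*exp(-rT)
P = 15.6815 - 101.37615774 + 98.66892028 = 12.9743


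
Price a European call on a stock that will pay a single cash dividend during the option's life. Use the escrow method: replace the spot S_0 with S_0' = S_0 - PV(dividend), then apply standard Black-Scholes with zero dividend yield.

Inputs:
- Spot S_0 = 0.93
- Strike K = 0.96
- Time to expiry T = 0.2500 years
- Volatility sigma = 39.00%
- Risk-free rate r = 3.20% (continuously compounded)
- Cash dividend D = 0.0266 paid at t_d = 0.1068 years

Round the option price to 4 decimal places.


Answer: Price = 0.0502

Derivation:
PV(D) = D * exp(-r * t_d) = 0.0266 * 0.99658823 = 0.02650925
S_0' = S_0 - PV(D) = 0.9300 - 0.02650925 = 0.90349075
d1 = (ln(S_0'/K) + (r + sigma^2/2)*T) / (sigma*sqrt(T)) = -0.17258928
d2 = d1 - sigma*sqrt(T) = -0.36758928
exp(-rT) = 0.99203191
N(d1) = 0.43148714; N(d2) = 0.35658976
C = S_0' * N(d1) - K * exp(-rT) * N(d2) = 0.90349075 * 0.43148714 - 0.9600 * 0.99203191 * 0.35658976 = 0.0502


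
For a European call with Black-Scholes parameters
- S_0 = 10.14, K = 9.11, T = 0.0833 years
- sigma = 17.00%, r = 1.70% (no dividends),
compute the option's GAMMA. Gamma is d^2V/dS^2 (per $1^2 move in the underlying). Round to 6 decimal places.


d1 = 2.2365264075; d2 = 2.1874614506
phi(d1) = 0.0327136218; exp(-qT) = 1.0000000000; exp(-rT) = 0.9985849022
Gamma = exp(-qT) * phi(d1) / (S * sigma * sqrt(T)) = 1.0000000000 * 0.0327136218 / (10.1400 * 0.1700 * 0.2886173938) = 0.065754

Answer: Gamma = 0.065754


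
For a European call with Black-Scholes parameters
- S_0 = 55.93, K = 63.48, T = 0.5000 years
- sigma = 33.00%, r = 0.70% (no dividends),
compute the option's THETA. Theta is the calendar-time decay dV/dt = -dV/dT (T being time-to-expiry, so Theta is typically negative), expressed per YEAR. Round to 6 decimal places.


d1 = -0.4109746903; d2 = -0.6443199281
phi(d1) = 0.3666349432; exp(-qT) = 1.0000000000; exp(-rT) = 0.9965061179
Theta = -S*exp(-qT)*phi(d1)*sigma/(2*sqrt(T)) - r*K*exp(-rT)*N(d2) + q*S*exp(-qT)*N(d1)
N(d1) = 0.3405455467; N(d2) = 0.2596839979; sqrt(T) = 0.7071067812
Term 1 = -55.9300 * 1.0000000000 * 0.3666349432 * 0.3300 / (2 * 0.7071067812) = -4.7849523319
Term 2 = -0.0070 * 63.4800 * 0.9965061179 * 0.2596839979 = -0.1149900111
Term 3 = 0 (no dividend yield, q = 0)
Theta = -4.7849523319 + (-0.1149900111) + (0.0000000000) = -4.899942

Answer: Theta = -4.899942


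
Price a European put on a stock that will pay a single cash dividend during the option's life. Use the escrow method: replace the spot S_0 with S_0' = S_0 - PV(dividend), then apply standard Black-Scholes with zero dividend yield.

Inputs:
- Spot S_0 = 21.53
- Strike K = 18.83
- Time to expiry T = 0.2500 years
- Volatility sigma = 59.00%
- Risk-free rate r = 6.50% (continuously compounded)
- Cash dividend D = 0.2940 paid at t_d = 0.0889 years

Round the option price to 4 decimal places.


PV(D) = D * exp(-r * t_d) = 0.2940 * 0.99423816 = 0.29230602
S_0' = S_0 - PV(D) = 21.5300 - 0.29230602 = 21.23769398
d1 = (ln(S_0'/K) + (r + sigma^2/2)*T) / (sigma*sqrt(T)) = 0.61047043
d2 = d1 - sigma*sqrt(T) = 0.31547043
exp(-rT) = 0.98388132
N(-d1) = 0.27077511; N(-d2) = 0.37620225
P = K * exp(-rT) * N(-d2) - S_0' * N(-d1) = 18.8300 * 0.98388132 * 0.37620225 - 21.23769398 * 0.27077511 = 1.2191

Answer: Price = 1.2191


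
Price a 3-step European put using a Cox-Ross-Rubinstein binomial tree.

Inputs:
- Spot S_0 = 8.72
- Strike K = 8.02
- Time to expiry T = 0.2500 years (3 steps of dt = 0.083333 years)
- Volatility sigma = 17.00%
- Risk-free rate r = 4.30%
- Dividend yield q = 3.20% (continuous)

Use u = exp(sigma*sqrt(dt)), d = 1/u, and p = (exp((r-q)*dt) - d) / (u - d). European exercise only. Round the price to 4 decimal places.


Answer: Price = V(0,0) = 0.0621

Derivation:
dt = T/N = 0.083333
u = exp(sigma*sqrt(dt)) = 1.050299; d = 1/u = 0.952110
p = (exp((r-q)*dt) - d) / (u - d) = 0.497074
Discount per step: exp(-r*dt) = 0.996423
Stock lattice S(k, i) with i counting down-moves:
  k=0: S(0,0) = 8.7200
  k=1: S(1,0) = 9.1586; S(1,1) = 8.3024
  k=2: S(2,0) = 9.6193; S(2,1) = 8.7200; S(2,2) = 7.9048
  k=3: S(3,0) = 10.1031; S(3,1) = 9.1586; S(3,2) = 8.3024; S(3,3) = 7.5262
Terminal payoffs V(N, i) = max(K - S_T, 0):
  V(3,0) = 0.000000; V(3,1) = 0.000000; V(3,2) = 0.000000; V(3,3) = 0.493765
Backward induction: V(k, i) = exp(-r*dt) * [p * V(k+1, i) + (1-p) * V(k+1, i+1)].
  V(2,0) = exp(-r*dt) * [p*0.000000 + (1-p)*0.000000] = 0.000000
  V(2,1) = exp(-r*dt) * [p*0.000000 + (1-p)*0.000000] = 0.000000
  V(2,2) = exp(-r*dt) * [p*0.000000 + (1-p)*0.493765] = 0.247439
  V(1,0) = exp(-r*dt) * [p*0.000000 + (1-p)*0.000000] = 0.000000
  V(1,1) = exp(-r*dt) * [p*0.000000 + (1-p)*0.247439] = 0.123998
  V(0,0) = exp(-r*dt) * [p*0.000000 + (1-p)*0.123998] = 0.062139


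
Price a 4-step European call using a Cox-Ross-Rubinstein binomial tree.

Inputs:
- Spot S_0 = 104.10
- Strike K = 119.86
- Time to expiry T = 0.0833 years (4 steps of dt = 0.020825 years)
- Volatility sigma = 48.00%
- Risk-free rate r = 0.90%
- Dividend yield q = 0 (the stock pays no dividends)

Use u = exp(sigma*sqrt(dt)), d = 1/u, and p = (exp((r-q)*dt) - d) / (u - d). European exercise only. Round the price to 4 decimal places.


Answer: Price = V(0,0) = 0.9586

Derivation:
dt = T/N = 0.020825
u = exp(sigma*sqrt(dt)) = 1.071724; d = 1/u = 0.933076
p = (exp((r-q)*dt) - d) / (u - d) = 0.484042
Discount per step: exp(-r*dt) = 0.999813
Stock lattice S(k, i) with i counting down-moves:
  k=0: S(0,0) = 104.1000
  k=1: S(1,0) = 111.5664; S(1,1) = 97.1333
  k=2: S(2,0) = 119.5684; S(2,1) = 104.1000; S(2,2) = 90.6327
  k=3: S(3,0) = 128.1442; S(3,1) = 111.5664; S(3,2) = 97.1333; S(3,3) = 84.5673
  k=4: S(4,0) = 137.3352; S(4,1) = 119.5684; S(4,2) = 104.1000; S(4,3) = 90.6327; S(4,4) = 78.9077
Terminal payoffs V(N, i) = max(S_T - K, 0):
  V(4,0) = 17.475203; V(4,1) = 0.000000; V(4,2) = 0.000000; V(4,3) = 0.000000; V(4,4) = 0.000000
Backward induction: V(k, i) = exp(-r*dt) * [p * V(k+1, i) + (1-p) * V(k+1, i+1)].
  V(3,0) = exp(-r*dt) * [p*17.475203 + (1-p)*0.000000] = 8.457144
  V(3,1) = exp(-r*dt) * [p*0.000000 + (1-p)*0.000000] = 0.000000
  V(3,2) = exp(-r*dt) * [p*0.000000 + (1-p)*0.000000] = 0.000000
  V(3,3) = exp(-r*dt) * [p*0.000000 + (1-p)*0.000000] = 0.000000
  V(2,0) = exp(-r*dt) * [p*8.457144 + (1-p)*0.000000] = 4.092844
  V(2,1) = exp(-r*dt) * [p*0.000000 + (1-p)*0.000000] = 0.000000
  V(2,2) = exp(-r*dt) * [p*0.000000 + (1-p)*0.000000] = 0.000000
  V(1,0) = exp(-r*dt) * [p*4.092844 + (1-p)*0.000000] = 1.980736
  V(1,1) = exp(-r*dt) * [p*0.000000 + (1-p)*0.000000] = 0.000000
  V(0,0) = exp(-r*dt) * [p*1.980736 + (1-p)*0.000000] = 0.958580


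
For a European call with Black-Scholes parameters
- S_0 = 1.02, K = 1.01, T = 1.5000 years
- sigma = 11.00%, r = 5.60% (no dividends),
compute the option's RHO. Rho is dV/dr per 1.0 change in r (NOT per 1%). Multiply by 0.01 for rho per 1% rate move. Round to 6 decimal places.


Answer: Rho = 1.024389

Derivation:
d1 = 0.7639980512; d2 = 0.6292761153
phi(d1) = 0.2979632732; exp(-qT) = 1.0000000000; exp(-rT) = 0.9194312561
N(d2) = 0.7354158474
Rho = K*T*exp(-rT)*N(d2) = 1.0100 * 1.5000 * 0.9194312561 * 0.7354158474 = 1.024389


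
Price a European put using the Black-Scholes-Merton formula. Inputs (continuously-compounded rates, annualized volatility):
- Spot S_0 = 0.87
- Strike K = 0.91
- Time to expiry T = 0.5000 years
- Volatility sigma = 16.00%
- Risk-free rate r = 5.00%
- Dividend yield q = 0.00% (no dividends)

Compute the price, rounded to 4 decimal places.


d1 = (ln(S/K) + (r - q + 0.5*sigma^2) * T) / (sigma * sqrt(T)) = -0.11977848
d2 = d1 - sigma * sqrt(T) = -0.23291556
exp(-rT) = 0.97530991; exp(-qT) = 1.00000000
P = K * exp(-rT) * N(-d2) - S_0 * exp(-qT) * N(-d1)
N(-d1) = 0.54767068; N(-d2) = 0.59208651
P = 0.9100 * 0.97530991 * 0.59208651 - 0.8700 * 1.00000000 * 0.54767068 = 0.0490

Answer: Price = 0.0490


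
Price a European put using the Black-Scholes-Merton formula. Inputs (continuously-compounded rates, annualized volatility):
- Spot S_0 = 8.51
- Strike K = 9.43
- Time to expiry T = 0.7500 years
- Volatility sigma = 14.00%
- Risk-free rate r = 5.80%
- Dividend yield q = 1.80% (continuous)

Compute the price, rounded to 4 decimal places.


Answer: Price = 0.8108

Derivation:
d1 = (ln(S/K) + (r - q + 0.5*sigma^2) * T) / (sigma * sqrt(T)) = -0.53861958
d2 = d1 - sigma * sqrt(T) = -0.65986314
exp(-rT) = 0.95743255; exp(-qT) = 0.98659072
P = K * exp(-rT) * N(-d2) - S_0 * exp(-qT) * N(-d1)
N(-d1) = 0.70492531; N(-d2) = 0.74532917
P = 9.4300 * 0.95743255 * 0.74532917 - 8.5100 * 0.98659072 * 0.70492531 = 0.8108


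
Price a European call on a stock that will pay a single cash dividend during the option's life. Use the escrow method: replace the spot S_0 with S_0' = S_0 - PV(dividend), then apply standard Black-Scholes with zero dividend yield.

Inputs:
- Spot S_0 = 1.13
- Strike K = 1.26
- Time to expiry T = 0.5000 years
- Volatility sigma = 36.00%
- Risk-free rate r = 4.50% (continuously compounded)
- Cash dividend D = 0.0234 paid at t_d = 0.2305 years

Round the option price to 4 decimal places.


Answer: Price = 0.0661

Derivation:
PV(D) = D * exp(-r * t_d) = 0.0234 * 0.98968111 = 0.02315854
S_0' = S_0 - PV(D) = 1.1300 - 0.02315854 = 1.10684146
d1 = (ln(S_0'/K) + (r + sigma^2/2)*T) / (sigma*sqrt(T)) = -0.29345439
d2 = d1 - sigma*sqrt(T) = -0.54801283
exp(-rT) = 0.97775124
N(d1) = 0.38458743; N(d2) = 0.29184155
C = S_0' * N(d1) - K * exp(-rT) * N(d2) = 1.10684146 * 0.38458743 - 1.2600 * 0.97775124 * 0.29184155 = 0.0661


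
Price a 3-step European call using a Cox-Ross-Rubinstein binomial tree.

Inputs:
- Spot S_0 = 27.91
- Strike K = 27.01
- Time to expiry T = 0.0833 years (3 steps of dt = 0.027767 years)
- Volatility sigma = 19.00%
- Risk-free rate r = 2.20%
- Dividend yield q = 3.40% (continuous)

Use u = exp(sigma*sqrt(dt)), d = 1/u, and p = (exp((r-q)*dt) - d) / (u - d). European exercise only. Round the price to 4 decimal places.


dt = T/N = 0.027767
u = exp(sigma*sqrt(dt)) = 1.032167; d = 1/u = 0.968836
p = (exp((r-q)*dt) - d) / (u - d) = 0.486825
Discount per step: exp(-r*dt) = 0.999389
Stock lattice S(k, i) with i counting down-moves:
  k=0: S(0,0) = 27.9100
  k=1: S(1,0) = 28.8078; S(1,1) = 27.0402
  k=2: S(2,0) = 29.7344; S(2,1) = 27.9100; S(2,2) = 26.1975
  k=3: S(3,0) = 30.6909; S(3,1) = 28.8078; S(3,2) = 27.0402; S(3,3) = 25.3811
Terminal payoffs V(N, i) = max(S_T - K, 0):
  V(3,0) = 3.680895; V(3,1) = 1.797777; V(3,2) = 0.030202; V(3,3) = 0.000000
Backward induction: V(k, i) = exp(-r*dt) * [p * V(k+1, i) + (1-p) * V(k+1, i+1)].
  V(2,0) = exp(-r*dt) * [p*3.680895 + (1-p)*1.797777] = 2.712869
  V(2,1) = exp(-r*dt) * [p*1.797777 + (1-p)*0.030202] = 0.890158
  V(2,2) = exp(-r*dt) * [p*0.030202 + (1-p)*0.000000] = 0.014694
  V(1,0) = exp(-r*dt) * [p*2.712869 + (1-p)*0.890158] = 1.776414
  V(1,1) = exp(-r*dt) * [p*0.890158 + (1-p)*0.014694] = 0.440623
  V(0,0) = exp(-r*dt) * [p*1.776414 + (1-p)*0.440623] = 1.090253

Answer: Price = V(0,0) = 1.0903


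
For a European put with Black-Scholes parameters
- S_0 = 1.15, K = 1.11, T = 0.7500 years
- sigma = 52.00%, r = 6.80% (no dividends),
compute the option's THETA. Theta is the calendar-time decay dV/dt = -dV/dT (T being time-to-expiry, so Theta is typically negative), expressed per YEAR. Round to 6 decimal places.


Answer: Theta = -0.089449

Derivation:
d1 = 0.4170288198; d2 = -0.0333043902
phi(d1) = 0.3657171526; exp(-qT) = 1.0000000000; exp(-rT) = 0.9502786705
Theta = -S*exp(-qT)*phi(d1)*sigma/(2*sqrt(T)) + r*K*exp(-rT)*N(-d2) - q*S*exp(-qT)*N(-d1)
N(-d1) = 0.3383286639; N(-d2) = 0.5132840736; sqrt(T) = 0.8660254038
Term 1 = -1.1500 * 1.0000000000 * 0.3657171526 * 0.5200 / (2 * 0.8660254038) = -0.1262658441
Term 2 = 0.0680 * 1.1100 * 0.9502786705 * 0.5132840736 = 0.0368163442
Term 3 = 0 (no dividend yield, q = 0)
Theta = -0.1262658441 + (0.0368163442) + (0.0000000000) = -0.089449


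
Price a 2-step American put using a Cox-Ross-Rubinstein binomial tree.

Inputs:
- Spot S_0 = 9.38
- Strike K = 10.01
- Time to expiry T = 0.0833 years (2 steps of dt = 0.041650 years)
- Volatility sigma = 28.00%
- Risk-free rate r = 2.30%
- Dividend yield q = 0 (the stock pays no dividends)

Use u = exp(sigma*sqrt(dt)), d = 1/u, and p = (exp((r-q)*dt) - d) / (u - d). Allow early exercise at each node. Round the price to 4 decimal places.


dt = T/N = 0.041650
u = exp(sigma*sqrt(dt)) = 1.058808; d = 1/u = 0.944459
p = (exp((r-q)*dt) - d) / (u - d) = 0.494100
Discount per step: exp(-r*dt) = 0.999043
Stock lattice S(k, i) with i counting down-moves:
  k=0: S(0,0) = 9.3800
  k=1: S(1,0) = 9.9316; S(1,1) = 8.8590
  k=2: S(2,0) = 10.5157; S(2,1) = 9.3800; S(2,2) = 8.3670
Terminal payoffs V(N, i) = max(K - S_T, 0):
  V(2,0) = 0.000000; V(2,1) = 0.630000; V(2,2) = 1.643019
Backward induction: V(k, i) = exp(-r*dt) * [p * V(k+1, i) + (1-p) * V(k+1, i+1)]; then take max(V_cont, immediate exercise) for American.
  V(1,0) = exp(-r*dt) * [p*0.000000 + (1-p)*0.630000] = 0.318412; exercise = 0.078385; V(1,0) = max -> 0.318412
  V(1,1) = exp(-r*dt) * [p*0.630000 + (1-p)*1.643019] = 1.141393; exercise = 1.150977; V(1,1) = max -> 1.150977
  V(0,0) = exp(-r*dt) * [p*0.318412 + (1-p)*1.150977] = 0.738899; exercise = 0.630000; V(0,0) = max -> 0.738899

Answer: Price = V(0,0) = 0.7389


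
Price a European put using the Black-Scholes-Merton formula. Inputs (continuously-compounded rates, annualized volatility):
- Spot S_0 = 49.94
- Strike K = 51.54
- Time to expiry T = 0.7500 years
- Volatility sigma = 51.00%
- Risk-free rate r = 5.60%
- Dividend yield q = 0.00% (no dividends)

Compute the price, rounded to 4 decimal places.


d1 = (ln(S/K) + (r - q + 0.5*sigma^2) * T) / (sigma * sqrt(T)) = 0.24452840
d2 = d1 - sigma * sqrt(T) = -0.19714456
exp(-rT) = 0.95886978; exp(-qT) = 1.00000000
P = K * exp(-rT) * N(-d2) - S_0 * exp(-qT) * N(-d1)
N(-d1) = 0.40341081; N(-d2) = 0.57814279
P = 51.5400 * 0.95886978 * 0.57814279 - 49.9400 * 1.00000000 * 0.40341081 = 8.4256

Answer: Price = 8.4256


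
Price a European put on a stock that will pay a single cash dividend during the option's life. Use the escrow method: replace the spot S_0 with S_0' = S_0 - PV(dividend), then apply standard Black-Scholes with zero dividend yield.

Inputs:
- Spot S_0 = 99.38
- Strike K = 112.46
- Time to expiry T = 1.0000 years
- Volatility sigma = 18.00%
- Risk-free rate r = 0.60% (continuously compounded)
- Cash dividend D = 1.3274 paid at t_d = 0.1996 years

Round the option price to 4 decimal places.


Answer: Price = 16.2934

Derivation:
PV(D) = D * exp(-r * t_d) = 1.3274 * 0.99880312 = 1.32581126
S_0' = S_0 - PV(D) = 99.3800 - 1.32581126 = 98.05418874
d1 = (ln(S_0'/K) + (r + sigma^2/2)*T) / (sigma*sqrt(T)) = -0.63820739
d2 = d1 - sigma*sqrt(T) = -0.81820739
exp(-rT) = 0.99401796
N(-d1) = 0.73833066; N(-d2) = 0.79338061
P = K * exp(-rT) * N(-d2) - S_0' * N(-d1) = 112.4600 * 0.99401796 * 0.79338061 - 98.05418874 * 0.73833066 = 16.2934
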